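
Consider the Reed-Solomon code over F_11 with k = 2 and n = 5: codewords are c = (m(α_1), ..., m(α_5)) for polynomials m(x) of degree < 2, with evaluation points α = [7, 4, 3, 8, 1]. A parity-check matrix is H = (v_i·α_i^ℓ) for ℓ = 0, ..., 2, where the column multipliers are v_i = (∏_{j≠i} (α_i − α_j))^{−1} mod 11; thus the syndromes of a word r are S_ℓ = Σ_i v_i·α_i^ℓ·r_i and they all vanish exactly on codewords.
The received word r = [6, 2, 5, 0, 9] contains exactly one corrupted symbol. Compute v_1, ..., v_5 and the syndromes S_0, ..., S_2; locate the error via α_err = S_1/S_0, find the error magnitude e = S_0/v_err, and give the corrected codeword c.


S = (2, 6, 7), error at position 3, error magnitude e = 8, c = [6, 2, 8, 0, 9].

Step 1: column multipliers v_i = (∏_{j≠i}(α_i − α_j))^{−1} mod 11.
  i = 1 (α = 7): (7−4)(7−3)(7−8)(7−1) = 3·4·(−1)·6 = −72 ≡ 5, so v_1 = 5^{−1} = 9 (mod 11).
  i = 2 (α = 4): (4−7)(4−3)(4−8)(4−1) = (−3)·1·(−4)·3 = 36 ≡ 3, so v_2 = 3^{−1} = 4 (mod 11).
  i = 3 (α = 3): (3−7)(3−4)(3−8)(3−1) = (−4)·(−1)·(−5)·2 = −40 ≡ 4, so v_3 = 4^{−1} = 3 (mod 11).
  i = 4 (α = 8): (8−7)(8−4)(8−3)(8−1) = 1·4·5·7 = 140 ≡ 8, so v_4 = 8^{−1} = 7 (mod 11).
  i = 5 (α = 1): (1−7)(1−4)(1−3)(1−8) = (−6)·(−3)·(−2)·(−7) = 252 ≡ 10, so v_5 = 10^{−1} = 10 (mod 11).
  v = [9, 4, 3, 7, 10].
Step 2: syndromes of r = [6, 2, 5, 0, 9] (all sums mod 11).
  S_0 = Σ v_i r_i = 9·6 + 4·2 + 3·5 + 7·0 + 10·9 = 167 ≡ 2.
  S_1 = Σ v_i α_i r_i = 9·7·6 + 4·4·2 + 3·3·5 + 7·8·0 + 10·1·9 = 545 ≡ 6.
  α_i^2 mod 11 = [5, 5, 9, 9, 1].
  S_2 = Σ v_i α_i^2 r_i = 9·5·6 + 4·5·2 + 3·9·5 + 7·9·0 + 10·1·9 = 535 ≡ 7.
  S = (2, 6, 7) ≠ 0, so r is not a codeword (an error is present).
Step 3: locate the error. For a single error e at position i, S_ℓ = v_i·e·α_i^ℓ, so α_err = S_1/S_0.
  S_0^{−1} = 2^{−1} = 6 (mod 11), so α_err = 6·6 = 36 ≡ 3 = α_3. Error position i = 3.
  Consistency check: S_2/S_1 = 7·2 = 14 ≡ 3 = α_err ✓ (single-error assumption holds).
Step 4: error magnitude e = S_0/v_3 = S_0·∏_{j≠3}(α_3 − α_j) = 2·4 = 8 ≡ 8 (mod 11).
Step 5: correct position 3: c_3 = r_3 − e = 5 − 8 ≡ 8 (mod 11). Hence c = [6, 2, 8, 0, 9].
  Check: interpolating c through the α_i gives m(x) = 4 + 5·x (degree < 2) with m(α_i) = c_i for every i, so c is indeed a codeword.


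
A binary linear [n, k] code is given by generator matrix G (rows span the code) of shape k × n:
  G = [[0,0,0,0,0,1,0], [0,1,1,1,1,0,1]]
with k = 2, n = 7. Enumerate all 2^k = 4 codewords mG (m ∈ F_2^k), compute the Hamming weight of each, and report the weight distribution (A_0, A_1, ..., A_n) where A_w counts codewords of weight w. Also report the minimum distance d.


Weight distribution: A_0 = 1, A_1 = 1, A_5 = 1, A_6 = 1. Minimum distance d = 1.

Enumerate all 2^2 = 4 messages m ∈ F_2^2.
For each, compute codeword c = mG in F_2^7, then tally its weight.
  m = 00 → c = 0000000, weight = 0.
  m = 10 → c = 0000010, weight = 1.
  m = 01 → c = 0111101, weight = 5.
  m = 11 → c = 0111111, weight = 6.
Tally weights:
  weight 0: 1 codewords.
  weight 1: 1 codewords.
  weight 5: 1 codewords.
  weight 6: 1 codewords.
Minimum distance d = smallest w > 0 with A_w > 0 = 1.
Sanity: Σ A_w = 4 = 2^2 = 4 ✓.


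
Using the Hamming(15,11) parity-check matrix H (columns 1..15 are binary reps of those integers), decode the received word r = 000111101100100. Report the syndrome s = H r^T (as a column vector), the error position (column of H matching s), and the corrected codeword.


s = (1, 1, 1, 0)^T, error position = 14, corrected codeword c = 000111101100110

Compute s = H r^T mod 2 one row at a time:
  s_1 = 0 + 1 + 1 + 0 + 0 + 1 + 0 + 0 = 3 ≡ 1 (mod 2).
  s_2 = 1 + 1 + 1 + 1 + 0 + 1 + 0 + 0 = 5 ≡ 1 (mod 2).
  s_3 = 0 + 0 + 1 + 1 + 1 + 0 + 0 + 0 = 3 ≡ 1 (mod 2).
  s_4 = 0 + 0 + 1 + 1 + 1 + 0 + 1 + 0 = 4 ≡ 0 (mod 2).
s = (1, 1, 1, 0)^T — this equals column 14 of H (binary 1110), so error is at position 14.
Correct: flip bit 14 of r = 000111101100100 to get c = 000111101100110.


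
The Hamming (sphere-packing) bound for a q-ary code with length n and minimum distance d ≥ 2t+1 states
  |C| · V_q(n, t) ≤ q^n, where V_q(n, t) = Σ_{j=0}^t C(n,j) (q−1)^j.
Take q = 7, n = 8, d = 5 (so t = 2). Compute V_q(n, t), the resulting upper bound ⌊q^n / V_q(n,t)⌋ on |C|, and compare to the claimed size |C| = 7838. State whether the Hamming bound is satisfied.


V_q(n, t) = 1057, q^n = 5764801, Hamming bound = 5453, |C| = 7838 > bound (violated).

Step 1: Compute V_q(n, t) = Σ_{j=0}^2 C(n, j) (q−1)^j.
  j = 0: C(8,0)·(6)^0 = 1·1 = 1.
  j = 1: C(8,1)·(6)^1 = 8·6 = 48.
  j = 2: C(8,2)·(6)^2 = 28·36 = 1008.
  V_q(n, t) = 1 + 48 + 1008 = 1057.
Step 2: q^n = 7^8 = 5764801.
Step 3: Hamming bound ⌊q^n / V_q(n,t)⌋ = ⌊5764801/1057⌋ = 5453.
Step 4: Compare |C| = 7838 to 5453: violated.
The claimed |C| lies above the Hamming bound, so no 7-ary code of length 8 with d ≥ 5 can have 7838 codewords.


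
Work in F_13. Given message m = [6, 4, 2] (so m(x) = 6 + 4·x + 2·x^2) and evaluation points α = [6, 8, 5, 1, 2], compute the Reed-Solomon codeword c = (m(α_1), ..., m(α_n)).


c = [11, 10, 11, 12, 9]

Message polynomial: m(x) = 6 + 4·x + 2·x^2 (mod 13).
For each evaluation point α_i, compute m(α_i) mod 13:
  α_1 = 6: Horner steps 2 → 3 → 11, so m(6) = 11.
  α_2 = 8: Horner steps 2 → 7 → 10, so m(8) = 10.
  α_3 = 5: Horner steps 2 → 1 → 11, so m(5) = 11.
  α_4 = 1: Horner steps 2 → 6 → 12, so m(1) = 12.
  α_5 = 2: Horner steps 2 → 8 → 9, so m(2) = 9.
Codeword c = [11, 10, 11, 12, 9] ∈ F_13^5.


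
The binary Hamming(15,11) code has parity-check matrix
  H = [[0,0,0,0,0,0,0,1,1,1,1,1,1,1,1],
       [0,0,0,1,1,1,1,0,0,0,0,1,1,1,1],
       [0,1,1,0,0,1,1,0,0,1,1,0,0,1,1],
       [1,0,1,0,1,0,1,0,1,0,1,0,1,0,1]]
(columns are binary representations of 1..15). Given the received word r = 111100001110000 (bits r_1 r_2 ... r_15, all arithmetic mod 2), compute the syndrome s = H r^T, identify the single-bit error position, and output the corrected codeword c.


s = (1, 1, 0, 0)^T, error position = 12, corrected codeword c = 111100001111000

Compute s = H r^T mod 2 one row at a time:
  s_1 = 0 + 1 + 1 + 1 + 0 + 0 + 0 + 0 = 3 ≡ 1 (mod 2).
  s_2 = 1 + 0 + 0 + 0 + 0 + 0 + 0 + 0 = 1 ≡ 1 (mod 2).
  s_3 = 1 + 1 + 0 + 0 + 1 + 1 + 0 + 0 = 4 ≡ 0 (mod 2).
  s_4 = 1 + 1 + 0 + 0 + 1 + 1 + 0 + 0 = 4 ≡ 0 (mod 2).
s = (1, 1, 0, 0)^T — this equals column 12 of H (binary 1100), so error is at position 12.
Correct: flip bit 12 of r = 111100001110000 to get c = 111100001111000.


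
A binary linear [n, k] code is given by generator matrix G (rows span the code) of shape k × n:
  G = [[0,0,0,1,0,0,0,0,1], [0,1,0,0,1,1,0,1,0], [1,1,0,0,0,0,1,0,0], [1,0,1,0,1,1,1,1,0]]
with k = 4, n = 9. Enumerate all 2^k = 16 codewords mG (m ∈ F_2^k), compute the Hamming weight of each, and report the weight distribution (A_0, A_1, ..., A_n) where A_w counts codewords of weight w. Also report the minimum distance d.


Weight distribution: A_0 = 1, A_1 = 1, A_2 = 1, A_3 = 2, A_4 = 2, A_5 = 3, A_6 = 3, A_7 = 2, A_8 = 1. Minimum distance d = 1.

Enumerate all 2^4 = 16 messages m ∈ F_2^4.
For each, compute codeword c = mG in F_2^9, then tally its weight.
  m = 0000 → c = 000000000, weight = 0.
  m = 1000 → c = 000100001, weight = 2.
  m = 0100 → c = 010011010, weight = 4.
  m = 1100 → c = 010111011, weight = 6.
  m = 0010 → c = 110000100, weight = 3.
  m = 1010 → c = 110100101, weight = 5.
  m = 0110 → c = 100011110, weight = 5.
  m = 1110 → c = 100111111, weight = 7.
  m = 0001 → c = 101011110, weight = 6.
  m = 1001 → c = 101111111, weight = 8.
  m = 0101 → c = 111000100, weight = 4.
  m = 1101 → c = 111100101, weight = 6.
  m = 0011 → c = 011011010, weight = 5.
  m = 1011 → c = 011111011, weight = 7.
  m = 0111 → c = 001000000, weight = 1.
  m = 1111 → c = 001100001, weight = 3.
Tally weights:
  weight 0: 1 codewords.
  weight 1: 1 codewords.
  weight 2: 1 codewords.
  weight 3: 2 codewords.
  weight 4: 2 codewords.
  weight 5: 3 codewords.
  weight 6: 3 codewords.
  weight 7: 2 codewords.
  weight 8: 1 codewords.
Minimum distance d = smallest w > 0 with A_w > 0 = 1.
Sanity: Σ A_w = 16 = 2^4 = 16 ✓.


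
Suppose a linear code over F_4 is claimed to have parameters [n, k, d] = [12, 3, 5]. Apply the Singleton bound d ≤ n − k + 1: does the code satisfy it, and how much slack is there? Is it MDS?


Singleton RHS = n − k + 1 = 10, slack = 5, bound satisfied, not MDS.

Singleton bound: d ≤ n − k + 1.
Here n = 12, k = 3, so n − k + 1 = 10.
Given d = 5, check d ≤ 10: YES.
Slack = (n − k + 1) − d = 5.
The code is NOT MDS (slack = 5 > 0).
Description: the claimed parameters are [12, 3, 5]_4; such a code would be non-MDS.


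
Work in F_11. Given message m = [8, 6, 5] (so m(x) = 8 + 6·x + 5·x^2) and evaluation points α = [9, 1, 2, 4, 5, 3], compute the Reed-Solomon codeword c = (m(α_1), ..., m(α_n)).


c = [5, 8, 7, 2, 9, 5]

Message polynomial: m(x) = 8 + 6·x + 5·x^2 (mod 11).
For each evaluation point α_i, compute m(α_i) mod 11:
  α_1 = 9: Horner steps 5 → 7 → 5, so m(9) = 5.
  α_2 = 1: Horner steps 5 → 0 → 8, so m(1) = 8.
  α_3 = 2: Horner steps 5 → 5 → 7, so m(2) = 7.
  α_4 = 4: Horner steps 5 → 4 → 2, so m(4) = 2.
  α_5 = 5: Horner steps 5 → 9 → 9, so m(5) = 9.
  α_6 = 3: Horner steps 5 → 10 → 5, so m(3) = 5.
Codeword c = [5, 8, 7, 2, 9, 5] ∈ F_11^6.


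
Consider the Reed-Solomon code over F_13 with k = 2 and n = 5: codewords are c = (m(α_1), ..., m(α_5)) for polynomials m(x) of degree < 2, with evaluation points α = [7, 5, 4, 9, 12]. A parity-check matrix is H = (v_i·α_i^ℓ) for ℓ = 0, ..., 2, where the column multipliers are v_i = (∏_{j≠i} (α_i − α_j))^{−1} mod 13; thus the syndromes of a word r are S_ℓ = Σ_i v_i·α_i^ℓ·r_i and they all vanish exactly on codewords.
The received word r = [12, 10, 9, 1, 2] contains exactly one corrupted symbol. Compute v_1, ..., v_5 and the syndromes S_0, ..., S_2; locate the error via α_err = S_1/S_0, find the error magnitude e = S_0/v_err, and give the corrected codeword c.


S = (3, 10, 3), error at position 5, error magnitude e = 11, c = [12, 10, 9, 1, 4].

Step 1: column multipliers v_i = (∏_{j≠i}(α_i − α_j))^{−1} mod 13.
  i = 1 (α = 7): (7−5)(7−4)(7−9)(7−12) = 2·3·(−2)·(−5) = 60 ≡ 8, so v_1 = 8^{−1} = 5 (mod 13).
  i = 2 (α = 5): (5−7)(5−4)(5−9)(5−12) = (−2)·1·(−4)·(−7) = −56 ≡ 9, so v_2 = 9^{−1} = 3 (mod 13).
  i = 3 (α = 4): (4−7)(4−5)(4−9)(4−12) = (−3)·(−1)·(−5)·(−8) = 120 ≡ 3, so v_3 = 3^{−1} = 9 (mod 13).
  i = 4 (α = 9): (9−7)(9−5)(9−4)(9−12) = 2·4·5·(−3) = −120 ≡ 10, so v_4 = 10^{−1} = 4 (mod 13).
  i = 5 (α = 12): (12−7)(12−5)(12−4)(12−9) = 5·7·8·3 = 840 ≡ 8, so v_5 = 8^{−1} = 5 (mod 13).
  v = [5, 3, 9, 4, 5].
Step 2: syndromes of r = [12, 10, 9, 1, 2] (all sums mod 13).
  S_0 = Σ v_i r_i = 5·12 + 3·10 + 9·9 + 4·1 + 5·2 = 185 ≡ 3.
  S_1 = Σ v_i α_i r_i = 5·7·12 + 3·5·10 + 9·4·9 + 4·9·1 + 5·12·2 = 1050 ≡ 10.
  α_i^2 mod 13 = [10, 12, 3, 3, 1].
  S_2 = Σ v_i α_i^2 r_i = 5·10·12 + 3·12·10 + 9·3·9 + 4·3·1 + 5·1·2 = 1225 ≡ 3.
  S = (3, 10, 3) ≠ 0, so r is not a codeword (an error is present).
Step 3: locate the error. For a single error e at position i, S_ℓ = v_i·e·α_i^ℓ, so α_err = S_1/S_0.
  S_0^{−1} = 3^{−1} = 9 (mod 13), so α_err = 10·9 = 90 ≡ 12 = α_5. Error position i = 5.
  Consistency check: S_2/S_1 = 3·4 = 12 ≡ 12 = α_err ✓ (single-error assumption holds).
Step 4: error magnitude e = S_0/v_5 = S_0·∏_{j≠5}(α_5 − α_j) = 3·8 = 24 ≡ 11 (mod 13).
Step 5: correct position 5: c_5 = r_5 − e = 2 − 11 ≡ 4 (mod 13). Hence c = [12, 10, 9, 1, 4].
  Check: interpolating c through the α_i gives m(x) = 5 + 1·x (degree < 2) with m(α_i) = c_i for every i, so c is indeed a codeword.


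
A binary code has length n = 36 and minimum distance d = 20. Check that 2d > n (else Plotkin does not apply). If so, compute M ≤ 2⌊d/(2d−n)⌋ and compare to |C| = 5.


Plotkin bound M ≤ 10; given |C| = 5 ≤ bound (satisfied).

Check applicability: 2d = 40, n = 36.
2d − n = 4 > 0, so Plotkin applies.
Compute d/(2d−n) = 20/4 ≈ 5.0000.
⌊d/(2d−n)⌋ = 5.
Plotkin bound: M ≤ 2·5 = 10.
Given |C| = 5, check: satisfied.
This |C| is below the Plotkin bound.


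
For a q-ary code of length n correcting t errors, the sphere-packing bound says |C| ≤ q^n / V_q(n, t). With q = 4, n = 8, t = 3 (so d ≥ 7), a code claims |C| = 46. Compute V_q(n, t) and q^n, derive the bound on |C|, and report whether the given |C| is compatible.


V_q(n, t) = 1789, q^n = 65536, Hamming bound = 36, |C| = 46 > bound (violated).

Step 1: Compute V_q(n, t) = Σ_{j=0}^3 C(n, j) (q−1)^j.
  j = 0: C(8,0)·(3)^0 = 1·1 = 1.
  j = 1: C(8,1)·(3)^1 = 8·3 = 24.
  j = 2: C(8,2)·(3)^2 = 28·9 = 252.
  j = 3: C(8,3)·(3)^3 = 56·27 = 1512.
  V_q(n, t) = 1 + 24 + 252 + 1512 = 1789.
Step 2: q^n = 4^8 = 65536.
Step 3: Hamming bound ⌊q^n / V_q(n,t)⌋ = ⌊65536/1789⌋ = 36.
Step 4: Compare |C| = 46 to 36: violated.
The claimed |C| lies above the Hamming bound, so no 4-ary code of length 8 with d ≥ 7 can have 46 codewords.


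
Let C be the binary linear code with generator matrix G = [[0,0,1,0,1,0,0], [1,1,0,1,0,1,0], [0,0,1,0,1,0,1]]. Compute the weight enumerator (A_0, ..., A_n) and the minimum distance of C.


Weight distribution: A_0 = 1, A_1 = 1, A_2 = 1, A_3 = 1, A_4 = 1, A_5 = 1, A_6 = 1, A_7 = 1. Minimum distance d = 1.

Enumerate all 2^3 = 8 messages m ∈ F_2^3.
For each, compute codeword c = mG in F_2^7, then tally its weight.
  m = 000 → c = 0000000, weight = 0.
  m = 100 → c = 0010100, weight = 2.
  m = 010 → c = 1101010, weight = 4.
  m = 110 → c = 1111110, weight = 6.
  m = 001 → c = 0010101, weight = 3.
  m = 101 → c = 0000001, weight = 1.
  m = 011 → c = 1111111, weight = 7.
  m = 111 → c = 1101011, weight = 5.
Tally weights:
  weight 0: 1 codewords.
  weight 1: 1 codewords.
  weight 2: 1 codewords.
  weight 3: 1 codewords.
  weight 4: 1 codewords.
  weight 5: 1 codewords.
  weight 6: 1 codewords.
  weight 7: 1 codewords.
Minimum distance d = smallest w > 0 with A_w > 0 = 1.
Sanity: Σ A_w = 8 = 2^3 = 8 ✓.


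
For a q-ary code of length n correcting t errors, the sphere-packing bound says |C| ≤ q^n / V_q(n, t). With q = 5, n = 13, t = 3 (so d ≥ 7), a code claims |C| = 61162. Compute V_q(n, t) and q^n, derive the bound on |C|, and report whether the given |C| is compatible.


V_q(n, t) = 19605, q^n = 1220703125, Hamming bound = 62264, |C| = 61162 ≤ bound (satisfied).

Step 1: Compute V_q(n, t) = Σ_{j=0}^3 C(n, j) (q−1)^j.
  j = 0: C(13,0)·(4)^0 = 1·1 = 1.
  j = 1: C(13,1)·(4)^1 = 13·4 = 52.
  j = 2: C(13,2)·(4)^2 = 78·16 = 1248.
  j = 3: C(13,3)·(4)^3 = 286·64 = 18304.
  V_q(n, t) = 1 + 52 + 1248 + 18304 = 19605.
Step 2: q^n = 5^13 = 1220703125.
Step 3: Hamming bound ⌊q^n / V_q(n,t)⌋ = ⌊1220703125/19605⌋ = 62264.
Step 4: Compare |C| = 61162 to 62264: satisfied.
The claimed |C| lies below the Hamming bound.


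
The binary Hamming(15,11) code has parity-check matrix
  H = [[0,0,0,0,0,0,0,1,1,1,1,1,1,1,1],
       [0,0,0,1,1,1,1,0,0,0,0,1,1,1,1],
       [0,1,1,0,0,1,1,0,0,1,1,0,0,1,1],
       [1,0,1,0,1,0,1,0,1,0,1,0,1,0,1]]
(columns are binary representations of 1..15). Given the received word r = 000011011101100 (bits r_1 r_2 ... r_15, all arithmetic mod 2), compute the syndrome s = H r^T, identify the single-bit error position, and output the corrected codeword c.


s = (1, 0, 0, 1)^T, error position = 9, corrected codeword c = 000011010101100

Compute s = H r^T mod 2 one row at a time:
  s_1 = 1 + 1 + 1 + 0 + 1 + 1 + 0 + 0 = 5 ≡ 1 (mod 2).
  s_2 = 0 + 1 + 1 + 0 + 1 + 1 + 0 + 0 = 4 ≡ 0 (mod 2).
  s_3 = 0 + 0 + 1 + 0 + 1 + 0 + 0 + 0 = 2 ≡ 0 (mod 2).
  s_4 = 0 + 0 + 1 + 0 + 1 + 0 + 1 + 0 = 3 ≡ 1 (mod 2).
s = (1, 0, 0, 1)^T — this equals column 9 of H (binary 1001), so error is at position 9.
Correct: flip bit 9 of r = 000011011101100 to get c = 000011010101100.


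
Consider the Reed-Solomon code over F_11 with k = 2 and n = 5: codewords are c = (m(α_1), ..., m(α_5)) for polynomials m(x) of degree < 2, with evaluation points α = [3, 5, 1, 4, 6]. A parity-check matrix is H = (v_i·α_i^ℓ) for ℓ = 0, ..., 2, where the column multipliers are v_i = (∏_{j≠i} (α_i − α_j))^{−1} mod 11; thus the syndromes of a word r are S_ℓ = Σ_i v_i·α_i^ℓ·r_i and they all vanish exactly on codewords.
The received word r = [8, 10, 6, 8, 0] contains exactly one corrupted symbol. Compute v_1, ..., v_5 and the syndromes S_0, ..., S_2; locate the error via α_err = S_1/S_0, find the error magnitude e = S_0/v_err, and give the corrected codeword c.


S = (9, 3, 1), error at position 4, error magnitude e = 10, c = [8, 10, 6, 9, 0].

Step 1: column multipliers v_i = (∏_{j≠i}(α_i − α_j))^{−1} mod 11.
  i = 1 (α = 3): (3−5)(3−1)(3−4)(3−6) = (−2)·2·(−1)·(−3) = −12 ≡ 10, so v_1 = 10^{−1} = 10 (mod 11).
  i = 2 (α = 5): (5−3)(5−1)(5−4)(5−6) = 2·4·1·(−1) = −8 ≡ 3, so v_2 = 3^{−1} = 4 (mod 11).
  i = 3 (α = 1): (1−3)(1−5)(1−4)(1−6) = (−2)·(−4)·(−3)·(−5) = 120 ≡ 10, so v_3 = 10^{−1} = 10 (mod 11).
  i = 4 (α = 4): (4−3)(4−5)(4−1)(4−6) = 1·(−1)·3·(−2) = 6 ≡ 6, so v_4 = 6^{−1} = 2 (mod 11).
  i = 5 (α = 6): (6−3)(6−5)(6−1)(6−4) = 3·1·5·2 = 30 ≡ 8, so v_5 = 8^{−1} = 7 (mod 11).
  v = [10, 4, 10, 2, 7].
Step 2: syndromes of r = [8, 10, 6, 8, 0] (all sums mod 11).
  S_0 = Σ v_i r_i = 10·8 + 4·10 + 10·6 + 2·8 + 7·0 = 196 ≡ 9.
  S_1 = Σ v_i α_i r_i = 10·3·8 + 4·5·10 + 10·1·6 + 2·4·8 + 7·6·0 = 564 ≡ 3.
  α_i^2 mod 11 = [9, 3, 1, 5, 3].
  S_2 = Σ v_i α_i^2 r_i = 10·9·8 + 4·3·10 + 10·1·6 + 2·5·8 + 7·3·0 = 980 ≡ 1.
  S = (9, 3, 1) ≠ 0, so r is not a codeword (an error is present).
Step 3: locate the error. For a single error e at position i, S_ℓ = v_i·e·α_i^ℓ, so α_err = S_1/S_0.
  S_0^{−1} = 9^{−1} = 5 (mod 11), so α_err = 3·5 = 15 ≡ 4 = α_4. Error position i = 4.
  Consistency check: S_2/S_1 = 1·4 = 4 ≡ 4 = α_err ✓ (single-error assumption holds).
Step 4: error magnitude e = S_0/v_4 = S_0·∏_{j≠4}(α_4 − α_j) = 9·6 = 54 ≡ 10 (mod 11).
Step 5: correct position 4: c_4 = r_4 − e = 8 − 10 ≡ 9 (mod 11). Hence c = [8, 10, 6, 9, 0].
  Check: interpolating c through the α_i gives m(x) = 5 + 1·x (degree < 2) with m(α_i) = c_i for every i, so c is indeed a codeword.


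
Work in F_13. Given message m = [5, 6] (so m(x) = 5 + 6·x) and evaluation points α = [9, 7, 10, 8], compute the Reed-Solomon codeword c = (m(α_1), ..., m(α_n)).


c = [7, 8, 0, 1]

Message polynomial: m(x) = 5 + 6·x (mod 13).
For each evaluation point α_i, compute m(α_i) mod 13:
  α_1 = 9: Horner steps 6 → 7, so m(9) = 7.
  α_2 = 7: Horner steps 6 → 8, so m(7) = 8.
  α_3 = 10: Horner steps 6 → 0, so m(10) = 0.
  α_4 = 8: Horner steps 6 → 1, so m(8) = 1.
Codeword c = [7, 8, 0, 1] ∈ F_13^4.


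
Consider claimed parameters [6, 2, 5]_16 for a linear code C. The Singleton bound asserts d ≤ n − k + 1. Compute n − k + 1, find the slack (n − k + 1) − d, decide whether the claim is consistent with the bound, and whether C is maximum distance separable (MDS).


Singleton RHS = n − k + 1 = 5, slack = 0, bound satisfied, MDS.

Singleton bound: d ≤ n − k + 1.
Here n = 6, k = 2, so n − k + 1 = 5.
Given d = 5, check d ≤ 5: YES.
Slack = (n − k + 1) − d = 0.
The code is MDS (slack = 0).
Description: the claimed parameters are [6, 2, 5]_16; such a code would be MDS (meets Singleton bound).


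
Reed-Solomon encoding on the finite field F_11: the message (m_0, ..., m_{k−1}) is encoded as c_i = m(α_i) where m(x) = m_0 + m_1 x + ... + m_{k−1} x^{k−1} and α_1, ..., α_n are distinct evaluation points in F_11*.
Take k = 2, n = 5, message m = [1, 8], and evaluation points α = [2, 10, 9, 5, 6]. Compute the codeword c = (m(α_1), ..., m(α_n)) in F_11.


c = [6, 4, 7, 8, 5]

Message polynomial: m(x) = 1 + 8·x (mod 11).
For each evaluation point α_i, compute m(α_i) mod 11:
  α_1 = 2: Horner steps 8 → 6, so m(2) = 6.
  α_2 = 10: Horner steps 8 → 4, so m(10) = 4.
  α_3 = 9: Horner steps 8 → 7, so m(9) = 7.
  α_4 = 5: Horner steps 8 → 8, so m(5) = 8.
  α_5 = 6: Horner steps 8 → 5, so m(6) = 5.
Codeword c = [6, 4, 7, 8, 5] ∈ F_11^5.


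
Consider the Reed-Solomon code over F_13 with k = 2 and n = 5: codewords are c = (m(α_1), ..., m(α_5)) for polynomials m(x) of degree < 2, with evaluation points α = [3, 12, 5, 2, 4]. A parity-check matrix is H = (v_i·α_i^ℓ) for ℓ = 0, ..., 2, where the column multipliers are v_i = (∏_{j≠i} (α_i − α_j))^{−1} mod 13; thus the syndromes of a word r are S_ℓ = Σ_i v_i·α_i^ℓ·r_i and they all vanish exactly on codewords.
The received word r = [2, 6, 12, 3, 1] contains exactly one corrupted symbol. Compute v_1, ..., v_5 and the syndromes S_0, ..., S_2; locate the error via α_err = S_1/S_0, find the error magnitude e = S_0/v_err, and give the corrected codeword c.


S = (9, 6, 4), error at position 3, error magnitude e = 12, c = [2, 6, 0, 3, 1].

Step 1: column multipliers v_i = (∏_{j≠i}(α_i − α_j))^{−1} mod 13.
  i = 1 (α = 3): (3−12)(3−5)(3−2)(3−4) = (−9)·(−2)·1·(−1) = −18 ≡ 8, so v_1 = 8^{−1} = 5 (mod 13).
  i = 2 (α = 12): (12−3)(12−5)(12−2)(12−4) = 9·7·10·8 = 5040 ≡ 9, so v_2 = 9^{−1} = 3 (mod 13).
  i = 3 (α = 5): (5−3)(5−12)(5−2)(5−4) = 2·(−7)·3·1 = −42 ≡ 10, so v_3 = 10^{−1} = 4 (mod 13).
  i = 4 (α = 2): (2−3)(2−12)(2−5)(2−4) = (−1)·(−10)·(−3)·(−2) = 60 ≡ 8, so v_4 = 8^{−1} = 5 (mod 13).
  i = 5 (α = 4): (4−3)(4−12)(4−5)(4−2) = 1·(−8)·(−1)·2 = 16 ≡ 3, so v_5 = 3^{−1} = 9 (mod 13).
  v = [5, 3, 4, 5, 9].
Step 2: syndromes of r = [2, 6, 12, 3, 1] (all sums mod 13).
  S_0 = Σ v_i r_i = 5·2 + 3·6 + 4·12 + 5·3 + 9·1 = 100 ≡ 9.
  S_1 = Σ v_i α_i r_i = 5·3·2 + 3·12·6 + 4·5·12 + 5·2·3 + 9·4·1 = 552 ≡ 6.
  α_i^2 mod 13 = [9, 1, 12, 4, 3].
  S_2 = Σ v_i α_i^2 r_i = 5·9·2 + 3·1·6 + 4·12·12 + 5·4·3 + 9·3·1 = 771 ≡ 4.
  S = (9, 6, 4) ≠ 0, so r is not a codeword (an error is present).
Step 3: locate the error. For a single error e at position i, S_ℓ = v_i·e·α_i^ℓ, so α_err = S_1/S_0.
  S_0^{−1} = 9^{−1} = 3 (mod 13), so α_err = 6·3 = 18 ≡ 5 = α_3. Error position i = 3.
  Consistency check: S_2/S_1 = 4·11 = 44 ≡ 5 = α_err ✓ (single-error assumption holds).
Step 4: error magnitude e = S_0/v_3 = S_0·∏_{j≠3}(α_3 − α_j) = 9·10 = 90 ≡ 12 (mod 13).
Step 5: correct position 3: c_3 = r_3 − e = 12 − 12 ≡ 0 (mod 13). Hence c = [2, 6, 0, 3, 1].
  Check: interpolating c through the α_i gives m(x) = 5 + 12·x (degree < 2) with m(α_i) = c_i for every i, so c is indeed a codeword.


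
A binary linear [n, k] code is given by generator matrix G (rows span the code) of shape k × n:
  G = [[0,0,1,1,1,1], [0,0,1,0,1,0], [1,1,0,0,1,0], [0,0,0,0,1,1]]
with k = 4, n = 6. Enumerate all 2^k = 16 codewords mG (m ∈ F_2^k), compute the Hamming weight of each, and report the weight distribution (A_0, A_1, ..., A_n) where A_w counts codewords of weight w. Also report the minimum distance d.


Weight distribution: A_0 = 1, A_2 = 6, A_3 = 4, A_4 = 1, A_5 = 4. Minimum distance d = 2.

Enumerate all 2^4 = 16 messages m ∈ F_2^4.
For each, compute codeword c = mG in F_2^6, then tally its weight.
  m = 0000 → c = 000000, weight = 0.
  m = 1000 → c = 001111, weight = 4.
  m = 0100 → c = 001010, weight = 2.
  m = 1100 → c = 000101, weight = 2.
  m = 0010 → c = 110010, weight = 3.
  m = 1010 → c = 111101, weight = 5.
  m = 0110 → c = 111000, weight = 3.
  m = 1110 → c = 110111, weight = 5.
  m = 0001 → c = 000011, weight = 2.
  m = 1001 → c = 001100, weight = 2.
  m = 0101 → c = 001001, weight = 2.
  m = 1101 → c = 000110, weight = 2.
  m = 0011 → c = 110001, weight = 3.
  m = 1011 → c = 111110, weight = 5.
  m = 0111 → c = 111011, weight = 5.
  m = 1111 → c = 110100, weight = 3.
Tally weights:
  weight 0: 1 codewords.
  weight 2: 6 codewords.
  weight 3: 4 codewords.
  weight 4: 1 codewords.
  weight 5: 4 codewords.
Minimum distance d = smallest w > 0 with A_w > 0 = 2.
Sanity: Σ A_w = 16 = 2^4 = 16 ✓.


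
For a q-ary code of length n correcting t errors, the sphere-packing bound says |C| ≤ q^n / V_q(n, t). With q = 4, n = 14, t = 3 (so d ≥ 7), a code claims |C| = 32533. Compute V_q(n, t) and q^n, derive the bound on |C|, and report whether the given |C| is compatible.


V_q(n, t) = 10690, q^n = 268435456, Hamming bound = 25110, |C| = 32533 > bound (violated).

Step 1: Compute V_q(n, t) = Σ_{j=0}^3 C(n, j) (q−1)^j.
  j = 0: C(14,0)·(3)^0 = 1·1 = 1.
  j = 1: C(14,1)·(3)^1 = 14·3 = 42.
  j = 2: C(14,2)·(3)^2 = 91·9 = 819.
  j = 3: C(14,3)·(3)^3 = 364·27 = 9828.
  V_q(n, t) = 1 + 42 + 819 + 9828 = 10690.
Step 2: q^n = 4^14 = 268435456.
Step 3: Hamming bound ⌊q^n / V_q(n,t)⌋ = ⌊268435456/10690⌋ = 25110.
Step 4: Compare |C| = 32533 to 25110: violated.
The claimed |C| lies above the Hamming bound, so no 4-ary code of length 14 with d ≥ 7 can have 32533 codewords.


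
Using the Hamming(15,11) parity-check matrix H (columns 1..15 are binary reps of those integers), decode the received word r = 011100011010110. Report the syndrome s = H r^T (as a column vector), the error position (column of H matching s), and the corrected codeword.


s = (1, 1, 0, 0)^T, error position = 12, corrected codeword c = 011100011011110

Compute s = H r^T mod 2 one row at a time:
  s_1 = 1 + 1 + 0 + 1 + 0 + 1 + 1 + 0 = 5 ≡ 1 (mod 2).
  s_2 = 1 + 0 + 0 + 0 + 0 + 1 + 1 + 0 = 3 ≡ 1 (mod 2).
  s_3 = 1 + 1 + 0 + 0 + 0 + 1 + 1 + 0 = 4 ≡ 0 (mod 2).
  s_4 = 0 + 1 + 0 + 0 + 1 + 1 + 1 + 0 = 4 ≡ 0 (mod 2).
s = (1, 1, 0, 0)^T — this equals column 12 of H (binary 1100), so error is at position 12.
Correct: flip bit 12 of r = 011100011010110 to get c = 011100011011110.


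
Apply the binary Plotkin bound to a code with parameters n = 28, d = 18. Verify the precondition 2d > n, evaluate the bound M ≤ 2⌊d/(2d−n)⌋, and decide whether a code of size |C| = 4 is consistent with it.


Plotkin bound M ≤ 4; given |C| = 4 ≤ bound (satisfied).

Check applicability: 2d = 36, n = 28.
2d − n = 8 > 0, so Plotkin applies.
Compute d/(2d−n) = 18/8 ≈ 2.2500.
⌊d/(2d−n)⌋ = 2.
Plotkin bound: M ≤ 2·2 = 4.
Given |C| = 4, check: satisfied.
This |C| is at the Plotkin bound.


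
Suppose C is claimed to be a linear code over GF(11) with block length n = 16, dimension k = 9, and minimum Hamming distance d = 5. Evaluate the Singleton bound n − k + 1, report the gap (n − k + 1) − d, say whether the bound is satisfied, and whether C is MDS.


Singleton RHS = n − k + 1 = 8, slack = 3, bound satisfied, not MDS.

Singleton bound: d ≤ n − k + 1.
Here n = 16, k = 9, so n − k + 1 = 8.
Given d = 5, check d ≤ 8: YES.
Slack = (n − k + 1) − d = 3.
The code is NOT MDS (slack = 3 > 0).
Description: the claimed parameters are [16, 9, 5]_11; such a code would be non-MDS.


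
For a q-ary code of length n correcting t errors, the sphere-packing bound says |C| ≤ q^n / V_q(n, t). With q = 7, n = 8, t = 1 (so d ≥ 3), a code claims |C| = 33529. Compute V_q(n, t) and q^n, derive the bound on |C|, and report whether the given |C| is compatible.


V_q(n, t) = 49, q^n = 5764801, Hamming bound = 117649, |C| = 33529 ≤ bound (satisfied).

Step 1: Compute V_q(n, t) = Σ_{j=0}^1 C(n, j) (q−1)^j.
  j = 0: C(8,0)·(6)^0 = 1·1 = 1.
  j = 1: C(8,1)·(6)^1 = 8·6 = 48.
  V_q(n, t) = 1 + 48 = 49.
Step 2: q^n = 7^8 = 5764801.
Step 3: Hamming bound ⌊q^n / V_q(n,t)⌋ = ⌊5764801/49⌋ = 117649.
Step 4: Compare |C| = 33529 to 117649: satisfied.
The claimed |C| lies below the Hamming bound.


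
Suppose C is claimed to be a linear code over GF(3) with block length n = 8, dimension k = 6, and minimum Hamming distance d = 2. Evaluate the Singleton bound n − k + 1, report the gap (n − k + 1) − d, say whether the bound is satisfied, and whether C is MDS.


Singleton RHS = n − k + 1 = 3, slack = 1, bound satisfied, not MDS.

Singleton bound: d ≤ n − k + 1.
Here n = 8, k = 6, so n − k + 1 = 3.
Given d = 2, check d ≤ 3: YES.
Slack = (n − k + 1) − d = 1.
The code is NOT MDS (slack = 1 > 0).
Description: the claimed parameters are [8, 6, 2]_3; such a code would be non-MDS.


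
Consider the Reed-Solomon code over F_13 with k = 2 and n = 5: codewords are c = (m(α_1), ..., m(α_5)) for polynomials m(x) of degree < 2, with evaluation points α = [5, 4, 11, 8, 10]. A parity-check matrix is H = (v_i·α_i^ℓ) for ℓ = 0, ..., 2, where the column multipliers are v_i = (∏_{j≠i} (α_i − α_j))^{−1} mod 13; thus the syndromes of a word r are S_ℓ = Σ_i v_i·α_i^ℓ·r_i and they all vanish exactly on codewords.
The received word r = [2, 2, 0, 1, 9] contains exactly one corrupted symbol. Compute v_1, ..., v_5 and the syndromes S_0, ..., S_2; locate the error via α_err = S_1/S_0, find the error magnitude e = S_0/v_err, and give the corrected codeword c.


S = (9, 10, 1), error at position 2, error magnitude e = 4, c = [2, 11, 0, 1, 9].

Step 1: column multipliers v_i = (∏_{j≠i}(α_i − α_j))^{−1} mod 13.
  i = 1 (α = 5): (5−4)(5−11)(5−8)(5−10) = 1·(−6)·(−3)·(−5) = −90 ≡ 1, so v_1 = 1^{−1} = 1 (mod 13).
  i = 2 (α = 4): (4−5)(4−11)(4−8)(4−10) = (−1)·(−7)·(−4)·(−6) = 168 ≡ 12, so v_2 = 12^{−1} = 12 (mod 13).
  i = 3 (α = 11): (11−5)(11−4)(11−8)(11−10) = 6·7·3·1 = 126 ≡ 9, so v_3 = 9^{−1} = 3 (mod 13).
  i = 4 (α = 8): (8−5)(8−4)(8−11)(8−10) = 3·4·(−3)·(−2) = 72 ≡ 7, so v_4 = 7^{−1} = 2 (mod 13).
  i = 5 (α = 10): (10−5)(10−4)(10−11)(10−8) = 5·6·(−1)·2 = −60 ≡ 5, so v_5 = 5^{−1} = 8 (mod 13).
  v = [1, 12, 3, 2, 8].
Step 2: syndromes of r = [2, 2, 0, 1, 9] (all sums mod 13).
  S_0 = Σ v_i r_i = 1·2 + 12·2 + 3·0 + 2·1 + 8·9 = 100 ≡ 9.
  S_1 = Σ v_i α_i r_i = 1·5·2 + 12·4·2 + 3·11·0 + 2·8·1 + 8·10·9 = 842 ≡ 10.
  α_i^2 mod 13 = [12, 3, 4, 12, 9].
  S_2 = Σ v_i α_i^2 r_i = 1·12·2 + 12·3·2 + 3·4·0 + 2·12·1 + 8·9·9 = 768 ≡ 1.
  S = (9, 10, 1) ≠ 0, so r is not a codeword (an error is present).
Step 3: locate the error. For a single error e at position i, S_ℓ = v_i·e·α_i^ℓ, so α_err = S_1/S_0.
  S_0^{−1} = 9^{−1} = 3 (mod 13), so α_err = 10·3 = 30 ≡ 4 = α_2. Error position i = 2.
  Consistency check: S_2/S_1 = 1·4 = 4 ≡ 4 = α_err ✓ (single-error assumption holds).
Step 4: error magnitude e = S_0/v_2 = S_0·∏_{j≠2}(α_2 − α_j) = 9·12 = 108 ≡ 4 (mod 13).
Step 5: correct position 2: c_2 = r_2 − e = 2 − 4 ≡ 11 (mod 13). Hence c = [2, 11, 0, 1, 9].
  Check: interpolating c through the α_i gives m(x) = 8 + 4·x (degree < 2) with m(α_i) = c_i for every i, so c is indeed a codeword.


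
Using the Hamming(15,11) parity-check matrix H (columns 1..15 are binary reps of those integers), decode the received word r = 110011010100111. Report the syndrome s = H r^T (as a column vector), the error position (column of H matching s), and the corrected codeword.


s = (1, 1, 1, 0)^T, error position = 14, corrected codeword c = 110011010100101

Compute s = H r^T mod 2 one row at a time:
  s_1 = 1 + 0 + 1 + 0 + 0 + 1 + 1 + 1 = 5 ≡ 1 (mod 2).
  s_2 = 0 + 1 + 1 + 0 + 0 + 1 + 1 + 1 = 5 ≡ 1 (mod 2).
  s_3 = 1 + 0 + 1 + 0 + 1 + 0 + 1 + 1 = 5 ≡ 1 (mod 2).
  s_4 = 1 + 0 + 1 + 0 + 0 + 0 + 1 + 1 = 4 ≡ 0 (mod 2).
s = (1, 1, 1, 0)^T — this equals column 14 of H (binary 1110), so error is at position 14.
Correct: flip bit 14 of r = 110011010100111 to get c = 110011010100101.


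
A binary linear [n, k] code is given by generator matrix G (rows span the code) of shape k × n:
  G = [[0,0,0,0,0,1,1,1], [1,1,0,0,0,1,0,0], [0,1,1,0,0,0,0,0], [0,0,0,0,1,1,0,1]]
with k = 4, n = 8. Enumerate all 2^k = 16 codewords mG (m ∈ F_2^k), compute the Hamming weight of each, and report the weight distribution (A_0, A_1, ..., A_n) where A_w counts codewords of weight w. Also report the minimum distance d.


Weight distribution: A_0 = 1, A_2 = 2, A_3 = 4, A_4 = 5, A_5 = 4. Minimum distance d = 2.

Enumerate all 2^4 = 16 messages m ∈ F_2^4.
For each, compute codeword c = mG in F_2^8, then tally its weight.
  m = 0000 → c = 00000000, weight = 0.
  m = 1000 → c = 00000111, weight = 3.
  m = 0100 → c = 11000100, weight = 3.
  m = 1100 → c = 11000011, weight = 4.
  m = 0010 → c = 01100000, weight = 2.
  m = 1010 → c = 01100111, weight = 5.
  m = 0110 → c = 10100100, weight = 3.
  m = 1110 → c = 10100011, weight = 4.
  m = 0001 → c = 00001101, weight = 3.
  m = 1001 → c = 00001010, weight = 2.
  m = 0101 → c = 11001001, weight = 4.
  m = 1101 → c = 11001110, weight = 5.
  m = 0011 → c = 01101101, weight = 5.
  m = 1011 → c = 01101010, weight = 4.
  m = 0111 → c = 10101001, weight = 4.
  m = 1111 → c = 10101110, weight = 5.
Tally weights:
  weight 0: 1 codewords.
  weight 2: 2 codewords.
  weight 3: 4 codewords.
  weight 4: 5 codewords.
  weight 5: 4 codewords.
Minimum distance d = smallest w > 0 with A_w > 0 = 2.
Sanity: Σ A_w = 16 = 2^4 = 16 ✓.


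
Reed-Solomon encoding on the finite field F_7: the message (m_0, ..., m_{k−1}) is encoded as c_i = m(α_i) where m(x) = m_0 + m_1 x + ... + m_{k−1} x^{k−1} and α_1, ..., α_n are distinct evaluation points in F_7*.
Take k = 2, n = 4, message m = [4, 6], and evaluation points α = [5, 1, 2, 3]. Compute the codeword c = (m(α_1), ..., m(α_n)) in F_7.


c = [6, 3, 2, 1]

Message polynomial: m(x) = 4 + 6·x (mod 7).
For each evaluation point α_i, compute m(α_i) mod 7:
  α_1 = 5: Horner steps 6 → 6, so m(5) = 6.
  α_2 = 1: Horner steps 6 → 3, so m(1) = 3.
  α_3 = 2: Horner steps 6 → 2, so m(2) = 2.
  α_4 = 3: Horner steps 6 → 1, so m(3) = 1.
Codeword c = [6, 3, 2, 1] ∈ F_7^4.


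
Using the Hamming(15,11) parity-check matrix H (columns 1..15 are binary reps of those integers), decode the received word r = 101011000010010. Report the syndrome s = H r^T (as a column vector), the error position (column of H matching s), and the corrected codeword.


s = (0, 1, 0, 0)^T, error position = 4, corrected codeword c = 101111000010010

Compute s = H r^T mod 2 one row at a time:
  s_1 = 0 + 0 + 0 + 1 + 0 + 0 + 1 + 0 = 2 ≡ 0 (mod 2).
  s_2 = 0 + 1 + 1 + 0 + 0 + 0 + 1 + 0 = 3 ≡ 1 (mod 2).
  s_3 = 0 + 1 + 1 + 0 + 0 + 1 + 1 + 0 = 4 ≡ 0 (mod 2).
  s_4 = 1 + 1 + 1 + 0 + 0 + 1 + 0 + 0 = 4 ≡ 0 (mod 2).
s = (0, 1, 0, 0)^T — this equals column 4 of H (binary 0100), so error is at position 4.
Correct: flip bit 4 of r = 101011000010010 to get c = 101111000010010.


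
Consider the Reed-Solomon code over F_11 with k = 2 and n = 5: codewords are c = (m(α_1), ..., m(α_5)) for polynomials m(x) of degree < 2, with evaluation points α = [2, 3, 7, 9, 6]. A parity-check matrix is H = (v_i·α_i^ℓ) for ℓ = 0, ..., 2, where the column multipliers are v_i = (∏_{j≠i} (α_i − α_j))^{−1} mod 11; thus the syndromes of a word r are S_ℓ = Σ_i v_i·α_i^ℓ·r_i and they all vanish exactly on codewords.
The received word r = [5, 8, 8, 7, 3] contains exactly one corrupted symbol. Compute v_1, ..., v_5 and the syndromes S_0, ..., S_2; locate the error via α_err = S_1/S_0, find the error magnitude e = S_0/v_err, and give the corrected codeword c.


S = (4, 1, 3), error at position 2, error magnitude e = 9, c = [5, 10, 8, 7, 3].

Step 1: column multipliers v_i = (∏_{j≠i}(α_i − α_j))^{−1} mod 11.
  i = 1 (α = 2): (2−3)(2−7)(2−9)(2−6) = (−1)·(−5)·(−7)·(−4) = 140 ≡ 8, so v_1 = 8^{−1} = 7 (mod 11).
  i = 2 (α = 3): (3−2)(3−7)(3−9)(3−6) = 1·(−4)·(−6)·(−3) = −72 ≡ 5, so v_2 = 5^{−1} = 9 (mod 11).
  i = 3 (α = 7): (7−2)(7−3)(7−9)(7−6) = 5·4·(−2)·1 = −40 ≡ 4, so v_3 = 4^{−1} = 3 (mod 11).
  i = 4 (α = 9): (9−2)(9−3)(9−7)(9−6) = 7·6·2·3 = 252 ≡ 10, so v_4 = 10^{−1} = 10 (mod 11).
  i = 5 (α = 6): (6−2)(6−3)(6−7)(6−9) = 4·3·(−1)·(−3) = 36 ≡ 3, so v_5 = 3^{−1} = 4 (mod 11).
  v = [7, 9, 3, 10, 4].
Step 2: syndromes of r = [5, 8, 8, 7, 3] (all sums mod 11).
  S_0 = Σ v_i r_i = 7·5 + 9·8 + 3·8 + 10·7 + 4·3 = 213 ≡ 4.
  S_1 = Σ v_i α_i r_i = 7·2·5 + 9·3·8 + 3·7·8 + 10·9·7 + 4·6·3 = 1156 ≡ 1.
  α_i^2 mod 11 = [4, 9, 5, 4, 3].
  S_2 = Σ v_i α_i^2 r_i = 7·4·5 + 9·9·8 + 3·5·8 + 10·4·7 + 4·3·3 = 1224 ≡ 3.
  S = (4, 1, 3) ≠ 0, so r is not a codeword (an error is present).
Step 3: locate the error. For a single error e at position i, S_ℓ = v_i·e·α_i^ℓ, so α_err = S_1/S_0.
  S_0^{−1} = 4^{−1} = 3 (mod 11), so α_err = 1·3 = 3 ≡ 3 = α_2. Error position i = 2.
  Consistency check: S_2/S_1 = 3·1 = 3 ≡ 3 = α_err ✓ (single-error assumption holds).
Step 4: error magnitude e = S_0/v_2 = S_0·∏_{j≠2}(α_2 − α_j) = 4·5 = 20 ≡ 9 (mod 11).
Step 5: correct position 2: c_2 = r_2 − e = 8 − 9 ≡ 10 (mod 11). Hence c = [5, 10, 8, 7, 3].
  Check: interpolating c through the α_i gives m(x) = 6 + 5·x (degree < 2) with m(α_i) = c_i for every i, so c is indeed a codeword.


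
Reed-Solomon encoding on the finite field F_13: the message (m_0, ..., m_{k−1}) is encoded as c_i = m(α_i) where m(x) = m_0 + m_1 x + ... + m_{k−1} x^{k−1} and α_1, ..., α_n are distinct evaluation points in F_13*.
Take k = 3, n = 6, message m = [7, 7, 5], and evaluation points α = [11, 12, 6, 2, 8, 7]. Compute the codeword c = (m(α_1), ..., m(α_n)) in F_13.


c = [0, 5, 8, 2, 6, 2]

Message polynomial: m(x) = 7 + 7·x + 5·x^2 (mod 13).
For each evaluation point α_i, compute m(α_i) mod 13:
  α_1 = 11: Horner steps 5 → 10 → 0, so m(11) = 0.
  α_2 = 12: Horner steps 5 → 2 → 5, so m(12) = 5.
  α_3 = 6: Horner steps 5 → 11 → 8, so m(6) = 8.
  α_4 = 2: Horner steps 5 → 4 → 2, so m(2) = 2.
  α_5 = 8: Horner steps 5 → 8 → 6, so m(8) = 6.
  α_6 = 7: Horner steps 5 → 3 → 2, so m(7) = 2.
Codeword c = [0, 5, 8, 2, 6, 2] ∈ F_13^6.


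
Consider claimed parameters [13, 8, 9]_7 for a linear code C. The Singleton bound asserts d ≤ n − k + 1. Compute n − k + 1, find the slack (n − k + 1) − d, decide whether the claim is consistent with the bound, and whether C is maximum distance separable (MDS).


Singleton RHS = n − k + 1 = 6, slack = -3, bound violated (no such code; not MDS).

Singleton bound: d ≤ n − k + 1.
Here n = 13, k = 8, so n − k + 1 = 6.
Given d = 9, check d ≤ 6: NO.
Slack = (n − k + 1) − d = -3.
The slack is negative: d = 9 exceeds n − k + 1 = 6 by 3, so the Singleton bound is violated and no linear [13, 8, 9]_7 code can exist. In particular it is not MDS (MDS requires d = n − k + 1 exactly).
Description: the claimed parameters are [13, 8, 9]_7; such a code would be impossible (violates the Singleton bound).


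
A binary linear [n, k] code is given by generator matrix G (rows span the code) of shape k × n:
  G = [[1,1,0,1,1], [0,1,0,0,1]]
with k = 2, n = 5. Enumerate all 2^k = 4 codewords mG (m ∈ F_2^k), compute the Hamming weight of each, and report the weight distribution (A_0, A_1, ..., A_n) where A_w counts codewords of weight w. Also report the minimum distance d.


Weight distribution: A_0 = 1, A_2 = 2, A_4 = 1. Minimum distance d = 2.

Enumerate all 2^2 = 4 messages m ∈ F_2^2.
For each, compute codeword c = mG in F_2^5, then tally its weight.
  m = 00 → c = 00000, weight = 0.
  m = 10 → c = 11011, weight = 4.
  m = 01 → c = 01001, weight = 2.
  m = 11 → c = 10010, weight = 2.
Tally weights:
  weight 0: 1 codewords.
  weight 2: 2 codewords.
  weight 4: 1 codewords.
Minimum distance d = smallest w > 0 with A_w > 0 = 2.
Sanity: Σ A_w = 4 = 2^2 = 4 ✓.


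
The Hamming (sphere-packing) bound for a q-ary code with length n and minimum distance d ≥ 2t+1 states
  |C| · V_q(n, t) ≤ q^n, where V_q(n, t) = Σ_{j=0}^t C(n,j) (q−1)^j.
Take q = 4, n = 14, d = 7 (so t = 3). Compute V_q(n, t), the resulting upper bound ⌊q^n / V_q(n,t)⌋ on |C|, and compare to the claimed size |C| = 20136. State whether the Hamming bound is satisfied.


V_q(n, t) = 10690, q^n = 268435456, Hamming bound = 25110, |C| = 20136 ≤ bound (satisfied).

Step 1: Compute V_q(n, t) = Σ_{j=0}^3 C(n, j) (q−1)^j.
  j = 0: C(14,0)·(3)^0 = 1·1 = 1.
  j = 1: C(14,1)·(3)^1 = 14·3 = 42.
  j = 2: C(14,2)·(3)^2 = 91·9 = 819.
  j = 3: C(14,3)·(3)^3 = 364·27 = 9828.
  V_q(n, t) = 1 + 42 + 819 + 9828 = 10690.
Step 2: q^n = 4^14 = 268435456.
Step 3: Hamming bound ⌊q^n / V_q(n,t)⌋ = ⌊268435456/10690⌋ = 25110.
Step 4: Compare |C| = 20136 to 25110: satisfied.
The claimed |C| lies below the Hamming bound.
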